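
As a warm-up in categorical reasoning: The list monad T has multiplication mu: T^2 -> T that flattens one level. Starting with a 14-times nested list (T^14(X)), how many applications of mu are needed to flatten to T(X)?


Each application of mu: T^2 -> T removes one layer of nesting.
Starting at depth 14 (i.e., T^14(X)), we need to reach T(X).
Number of mu applications = 14 - 1 = 13

13


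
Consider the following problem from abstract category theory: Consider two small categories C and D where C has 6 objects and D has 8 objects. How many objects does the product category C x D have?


The product category C x D has objects that are pairs (c, d).
Number of pairs = |Ob(C)| * |Ob(D)| = 6 * 8 = 48

48


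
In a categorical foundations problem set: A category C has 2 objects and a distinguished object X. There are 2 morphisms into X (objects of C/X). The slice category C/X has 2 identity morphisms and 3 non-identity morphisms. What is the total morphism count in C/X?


In the slice category C/X, objects are morphisms to X.
Identity morphisms: 2 (one per object of C/X).
Non-identity morphisms: 3.
Total = 2 + 3 = 5

5


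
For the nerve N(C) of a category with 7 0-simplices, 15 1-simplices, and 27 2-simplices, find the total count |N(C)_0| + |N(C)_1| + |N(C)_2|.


The 2-skeleton of the nerve N(C) consists of simplices in dimensions 0, 1, 2:
  |N(C)_0| = 7 (objects)
  |N(C)_1| = 15 (morphisms)
  |N(C)_2| = 27 (composable pairs)
Total = 7 + 15 + 27 = 49

49


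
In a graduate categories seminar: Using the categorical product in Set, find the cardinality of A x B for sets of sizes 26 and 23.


In Set, the product A x B is the Cartesian product.
By the universal property, |A x B| = |A| * |B|.
|A x B| = 26 * 23 = 598

598


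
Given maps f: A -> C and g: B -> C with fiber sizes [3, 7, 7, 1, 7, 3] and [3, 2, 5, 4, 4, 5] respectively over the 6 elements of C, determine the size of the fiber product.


The pullback A x_C B consists of pairs (a, b) with f(a) = g(b).
For each element c in C, the fiber product has |f^-1(c)| * |g^-1(c)| elements.
Summing over C: 3 * 3 + 7 * 2 + 7 * 5 + 1 * 4 + 7 * 4 + 3 * 5
= 9 + 14 + 35 + 4 + 28 + 15 = 105

105


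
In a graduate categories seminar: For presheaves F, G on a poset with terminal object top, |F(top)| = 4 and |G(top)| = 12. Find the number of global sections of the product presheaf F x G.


Global sections of a presheaf on a poset with terminal top satisfy
Gamma(H) ~ H(top). Presheaves admit pointwise products, so
(F x G)(top) = F(top) x G(top) (Cartesian product).
|Gamma(F x G)| = |F(top)| * |G(top)| = 4 * 12 = 48.

48


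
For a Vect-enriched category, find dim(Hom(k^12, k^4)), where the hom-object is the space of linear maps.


In Vect-enriched categories, Hom(k^n, k^m) is the space of m x n matrices.
dim(Hom(k^12, k^4)) = 4 * 12 = 48

48


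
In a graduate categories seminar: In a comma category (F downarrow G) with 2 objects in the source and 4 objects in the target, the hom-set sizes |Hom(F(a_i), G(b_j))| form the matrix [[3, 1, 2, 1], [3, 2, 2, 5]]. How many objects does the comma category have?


Objects of (F downarrow G) are triples (a, b, h: F(a)->G(b)).
The count equals the sum of all entries in the hom-matrix.
sum(row 0) = 7
sum(row 1) = 12
Grand total = 19

19


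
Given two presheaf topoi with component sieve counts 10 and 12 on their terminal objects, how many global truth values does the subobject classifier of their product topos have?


In a product of presheaf topoi E_1 x E_2, the subobject classifier
is Omega = Omega_1 x Omega_2 (componentwise), so
|Omega(top)| = |Omega_1(top_1)| * |Omega_2(top_2)|.
= 10 * 12 = 120.

120


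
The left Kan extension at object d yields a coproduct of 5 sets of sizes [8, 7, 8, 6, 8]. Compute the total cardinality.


Pointwise, the left Kan extension (Lan_F H)(d) is the colimit, indexed
by the comma category (F downarrow d), of H composed with the
projection (F downarrow d) -> C. Here that colimit is given
as a coproduct (disjoint union) of sets, so its cardinality is the
sum of the sizes of the summands.
Coproduct of sets with sizes: 8 + 7 + 8 + 6 + 8
= 37

37


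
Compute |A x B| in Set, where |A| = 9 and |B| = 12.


In Set, the product A x B is the Cartesian product.
By the universal property, |A x B| = |A| * |B|.
|A x B| = 9 * 12 = 108

108


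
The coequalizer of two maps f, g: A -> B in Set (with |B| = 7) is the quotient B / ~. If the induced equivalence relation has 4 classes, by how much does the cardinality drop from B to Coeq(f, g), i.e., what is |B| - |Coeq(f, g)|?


The coequalizer Coeq(f, g) = B / ~ has one element per equivalence class.
|B| = 7, |Coeq(f, g)| = 4.
|B| - |Coeq(f, g)| = 7 - 4 = 3.

3


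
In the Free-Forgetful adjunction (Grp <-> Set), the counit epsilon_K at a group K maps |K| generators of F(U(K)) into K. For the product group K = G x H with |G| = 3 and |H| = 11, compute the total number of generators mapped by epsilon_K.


The counit epsilon_K: F(U(K)) -> K of the Free-Forgetful adjunction
maps |K| generators of F(U(K)) into K. For K = G x H (the product group),
|G x H| = |G| * |H|.
Total generators mapped = 3 * 11 = 33.

33


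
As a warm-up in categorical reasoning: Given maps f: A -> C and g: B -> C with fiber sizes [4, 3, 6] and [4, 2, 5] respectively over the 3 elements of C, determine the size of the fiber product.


The pullback A x_C B consists of pairs (a, b) with f(a) = g(b).
For each element c in C, the fiber product has |f^-1(c)| * |g^-1(c)| elements.
Summing over C: 4 * 4 + 3 * 2 + 6 * 5
= 16 + 6 + 30 = 52

52


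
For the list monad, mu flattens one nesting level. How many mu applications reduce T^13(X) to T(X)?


Each application of mu: T^2 -> T removes one layer of nesting.
Starting at depth 13 (i.e., T^13(X)), we need to reach T(X).
Number of mu applications = 13 - 1 = 12

12


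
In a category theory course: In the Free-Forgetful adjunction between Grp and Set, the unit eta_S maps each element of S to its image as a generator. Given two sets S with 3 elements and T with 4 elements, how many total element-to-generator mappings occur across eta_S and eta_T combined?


The unit eta_X: X -> U(F(X)) of the Free-Forgetful adjunction
maps each element of X to a generator of F(X). For X = S + T (disjoint
union in Set), |S + T| = |S| + |T|.
Total mappings = 3 + 4 = 7.

7


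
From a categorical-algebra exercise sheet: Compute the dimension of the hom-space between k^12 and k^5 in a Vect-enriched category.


In Vect-enriched categories, Hom(k^n, k^m) is the space of m x n matrices.
dim(Hom(k^12, k^5)) = 5 * 12 = 60

60


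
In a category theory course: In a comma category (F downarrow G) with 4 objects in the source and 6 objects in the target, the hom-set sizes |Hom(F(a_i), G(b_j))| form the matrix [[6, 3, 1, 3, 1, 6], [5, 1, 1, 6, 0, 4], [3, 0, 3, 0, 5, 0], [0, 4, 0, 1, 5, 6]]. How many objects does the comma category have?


Objects of (F downarrow G) are triples (a, b, h: F(a)->G(b)).
The count equals the sum of all entries in the hom-matrix.
sum(row 0) = 20
sum(row 1) = 17
sum(row 2) = 11
sum(row 3) = 16
Grand total = 64

64


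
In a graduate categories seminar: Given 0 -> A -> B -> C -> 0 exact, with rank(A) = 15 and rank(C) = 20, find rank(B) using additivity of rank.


For a short exact sequence 0 -> A -> B -> C -> 0,
rank is additive: rank(B) = rank(A) + rank(C).
rank(B) = 15 + 20 = 35

35


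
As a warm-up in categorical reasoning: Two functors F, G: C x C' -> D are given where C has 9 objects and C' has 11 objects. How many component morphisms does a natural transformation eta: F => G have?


A natural transformation eta: F => G assigns one component morphism per
object of the domain category.
The domain is the product category C x C', so
|Ob(C x C')| = |Ob(C)| * |Ob(C')| = 9 * 11 = 99.
Therefore eta has 99 component morphisms.

99


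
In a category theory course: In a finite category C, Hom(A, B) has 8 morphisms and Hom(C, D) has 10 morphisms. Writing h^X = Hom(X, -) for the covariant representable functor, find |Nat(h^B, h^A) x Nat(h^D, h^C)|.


By the Yoneda lemma, Nat(h^B, h^A) is isomorphic to Hom(A, B),
so |Nat(h^B, h^A)| = |Hom(A, B)| and |Nat(h^D, h^C)| = |Hom(C, D)|.
|Hom(A, B)| = 8, |Hom(C, D)| = 10.
|Nat(h^B, h^A) x Nat(h^D, h^C)| = 8 * 10 = 80

80


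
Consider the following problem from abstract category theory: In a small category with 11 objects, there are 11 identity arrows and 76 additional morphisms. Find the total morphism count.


Each object has an identity morphism, giving 11 identities.
Adding the 76 non-identity morphisms:
Total = 11 + 76 = 87

87


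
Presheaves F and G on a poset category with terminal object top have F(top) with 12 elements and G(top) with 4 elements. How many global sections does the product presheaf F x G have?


Global sections of a presheaf on a poset with terminal top satisfy
Gamma(H) ~ H(top). Presheaves admit pointwise products, so
(F x G)(top) = F(top) x G(top) (Cartesian product).
|Gamma(F x G)| = |F(top)| * |G(top)| = 12 * 4 = 48.

48


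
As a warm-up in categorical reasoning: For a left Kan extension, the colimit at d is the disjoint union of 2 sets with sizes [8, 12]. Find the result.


Pointwise, the left Kan extension (Lan_F H)(d) is the colimit, indexed
by the comma category (F downarrow d), of H composed with the
projection (F downarrow d) -> C. Here that colimit is given
as a coproduct (disjoint union) of sets, so its cardinality is the
sum of the sizes of the summands.
Coproduct of sets with sizes: 8 + 12
= 20

20


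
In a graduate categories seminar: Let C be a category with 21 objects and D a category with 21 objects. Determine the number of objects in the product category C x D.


The product category C x D has objects that are pairs (c, d).
Number of pairs = |Ob(C)| * |Ob(D)| = 21 * 21 = 441

441


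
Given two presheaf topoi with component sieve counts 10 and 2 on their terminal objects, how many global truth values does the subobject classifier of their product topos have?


In a product of presheaf topoi E_1 x E_2, the subobject classifier
is Omega = Omega_1 x Omega_2 (componentwise), so
|Omega(top)| = |Omega_1(top_1)| * |Omega_2(top_2)|.
= 10 * 2 = 20.

20


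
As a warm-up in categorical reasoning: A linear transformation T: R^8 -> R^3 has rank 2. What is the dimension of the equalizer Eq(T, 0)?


The equalizer of f and the zero map is ker(f).
By the rank-nullity theorem: dim(ker(f)) = dim(domain) - rank(f).
dim(ker(f)) = 8 - 2 = 6

6


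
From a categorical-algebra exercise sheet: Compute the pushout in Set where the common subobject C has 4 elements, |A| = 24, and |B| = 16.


The pushout A +_C B identifies the images of C in A and B.
|A +_C B| = |A| + |B| - |C| (for injections).
= 24 + 16 - 4 = 36

36


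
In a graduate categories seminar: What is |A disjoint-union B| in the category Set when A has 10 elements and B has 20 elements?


In Set, the coproduct A + B is the disjoint union.
|A + B| = |A| + |B| = 10 + 20 = 30

30


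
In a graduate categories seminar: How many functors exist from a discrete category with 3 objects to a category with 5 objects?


A functor from a discrete category C to D is determined by
where each object maps. Each of the 3 objects of C can map
to any of the 5 objects of D independently.
Number of functors = 5^3 = 125

125


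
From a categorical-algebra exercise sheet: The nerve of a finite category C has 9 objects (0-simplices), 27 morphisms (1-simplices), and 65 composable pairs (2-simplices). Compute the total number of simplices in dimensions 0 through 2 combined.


The 2-skeleton of the nerve N(C) consists of simplices in dimensions 0, 1, 2:
  |N(C)_0| = 9 (objects)
  |N(C)_1| = 27 (morphisms)
  |N(C)_2| = 65 (composable pairs)
Total = 9 + 27 + 65 = 101

101


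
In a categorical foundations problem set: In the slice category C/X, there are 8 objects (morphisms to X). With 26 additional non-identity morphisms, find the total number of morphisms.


In the slice category C/X, objects are morphisms to X.
Identity morphisms: 8 (one per object of C/X).
Non-identity morphisms: 26.
Total = 8 + 26 = 34

34


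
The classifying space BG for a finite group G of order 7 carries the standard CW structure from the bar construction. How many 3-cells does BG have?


In the bar-construction CW model of BG, the n-cells are indexed by
n-tuples [g_1|...|g_n] of non-identity elements of G (degenerate
simplices with some g_i = e do not contribute cells), so there are
(|G| - 1)^n n-cells.
For dim = 3 with |G| = 7:
cells = (7 - 1)^3 = 6^3 = 216

216


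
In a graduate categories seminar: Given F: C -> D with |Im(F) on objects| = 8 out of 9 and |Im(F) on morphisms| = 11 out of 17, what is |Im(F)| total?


The image of F consists of distinct objects and distinct morphisms.
|Im(F)| on objects = 8
|Im(F)| on morphisms = 11
Total image cardinality = 8 + 11 = 19

19


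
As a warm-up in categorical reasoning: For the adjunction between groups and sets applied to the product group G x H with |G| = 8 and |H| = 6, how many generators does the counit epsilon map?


The counit epsilon_K: F(U(K)) -> K of the Free-Forgetful adjunction
maps |K| generators of F(U(K)) into K. For K = G x H (the product group),
|G x H| = |G| * |H|.
Total generators mapped = 8 * 6 = 48.

48


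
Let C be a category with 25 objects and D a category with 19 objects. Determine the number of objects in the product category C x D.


The product category C x D has objects that are pairs (c, d).
Number of pairs = |Ob(C)| * |Ob(D)| = 25 * 19 = 475

475


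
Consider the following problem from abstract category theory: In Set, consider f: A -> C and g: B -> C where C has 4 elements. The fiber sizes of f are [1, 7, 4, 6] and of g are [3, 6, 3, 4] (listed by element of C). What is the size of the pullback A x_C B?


The pullback A x_C B consists of pairs (a, b) with f(a) = g(b).
For each element c in C, the fiber product has |f^-1(c)| * |g^-1(c)| elements.
Summing over C: 1 * 3 + 7 * 6 + 4 * 3 + 6 * 4
= 3 + 42 + 12 + 24 = 81

81


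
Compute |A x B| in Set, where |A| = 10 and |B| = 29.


In Set, the product A x B is the Cartesian product.
By the universal property, |A x B| = |A| * |B|.
|A x B| = 10 * 29 = 290

290


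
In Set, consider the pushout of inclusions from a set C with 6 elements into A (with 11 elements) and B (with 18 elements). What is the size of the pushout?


The pushout A +_C B identifies the images of C in A and B.
|A +_C B| = |A| + |B| - |C| (for injections).
= 11 + 18 - 6 = 23

23


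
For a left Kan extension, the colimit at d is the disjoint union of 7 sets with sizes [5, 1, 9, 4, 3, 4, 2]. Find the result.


Pointwise, the left Kan extension (Lan_F H)(d) is the colimit, indexed
by the comma category (F downarrow d), of H composed with the
projection (F downarrow d) -> C. Here that colimit is given
as a coproduct (disjoint union) of sets, so its cardinality is the
sum of the sizes of the summands.
Coproduct of sets with sizes: 5 + 1 + 9 + 4 + 3 + 4 + 2
= 28

28


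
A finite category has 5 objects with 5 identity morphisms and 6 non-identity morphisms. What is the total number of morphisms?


Each object has an identity morphism, giving 5 identities.
Adding the 6 non-identity morphisms:
Total = 5 + 6 = 11

11


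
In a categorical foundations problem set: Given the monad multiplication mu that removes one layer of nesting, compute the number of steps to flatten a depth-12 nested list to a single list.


Each application of mu: T^2 -> T removes one layer of nesting.
Starting at depth 12 (i.e., T^12(X)), we need to reach T(X).
Number of mu applications = 12 - 1 = 11

11


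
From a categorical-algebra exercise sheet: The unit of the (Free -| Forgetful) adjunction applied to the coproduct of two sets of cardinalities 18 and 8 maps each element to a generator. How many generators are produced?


The unit eta_X: X -> U(F(X)) of the Free-Forgetful adjunction
maps each element of X to a generator of F(X). For X = S + T (disjoint
union in Set), |S + T| = |S| + |T|.
Total mappings = 18 + 8 = 26.

26


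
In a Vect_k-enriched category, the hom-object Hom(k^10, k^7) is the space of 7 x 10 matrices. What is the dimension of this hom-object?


In Vect-enriched categories, Hom(k^n, k^m) is the space of m x n matrices.
dim(Hom(k^10, k^7)) = 7 * 10 = 70

70


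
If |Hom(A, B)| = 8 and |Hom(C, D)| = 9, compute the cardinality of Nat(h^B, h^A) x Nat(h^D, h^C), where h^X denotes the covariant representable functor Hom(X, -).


By the Yoneda lemma, Nat(h^B, h^A) is isomorphic to Hom(A, B),
so |Nat(h^B, h^A)| = |Hom(A, B)| and |Nat(h^D, h^C)| = |Hom(C, D)|.
|Hom(A, B)| = 8, |Hom(C, D)| = 9.
|Nat(h^B, h^A) x Nat(h^D, h^C)| = 8 * 9 = 72

72


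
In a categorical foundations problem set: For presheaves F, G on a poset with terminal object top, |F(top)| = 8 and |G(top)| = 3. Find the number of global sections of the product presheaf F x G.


Global sections of a presheaf on a poset with terminal top satisfy
Gamma(H) ~ H(top). Presheaves admit pointwise products, so
(F x G)(top) = F(top) x G(top) (Cartesian product).
|Gamma(F x G)| = |F(top)| * |G(top)| = 8 * 3 = 24.

24


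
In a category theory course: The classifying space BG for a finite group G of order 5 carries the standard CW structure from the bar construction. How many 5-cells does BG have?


In the bar-construction CW model of BG, the n-cells are indexed by
n-tuples [g_1|...|g_n] of non-identity elements of G (degenerate
simplices with some g_i = e do not contribute cells), so there are
(|G| - 1)^n n-cells.
For dim = 5 with |G| = 5:
cells = (5 - 1)^5 = 4^5 = 1024

1024


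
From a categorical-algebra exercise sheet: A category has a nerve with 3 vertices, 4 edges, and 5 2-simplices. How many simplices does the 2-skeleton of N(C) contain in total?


The 2-skeleton of the nerve N(C) consists of simplices in dimensions 0, 1, 2:
  |N(C)_0| = 3 (objects)
  |N(C)_1| = 4 (morphisms)
  |N(C)_2| = 5 (composable pairs)
Total = 3 + 4 + 5 = 12

12


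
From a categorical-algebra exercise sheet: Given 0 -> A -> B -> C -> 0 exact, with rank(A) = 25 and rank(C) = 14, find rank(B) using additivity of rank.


For a short exact sequence 0 -> A -> B -> C -> 0,
rank is additive: rank(B) = rank(A) + rank(C).
rank(B) = 25 + 14 = 39

39


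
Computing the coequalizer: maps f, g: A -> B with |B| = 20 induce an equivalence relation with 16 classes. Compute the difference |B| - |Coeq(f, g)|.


The coequalizer Coeq(f, g) = B / ~ has one element per equivalence class.
|B| = 20, |Coeq(f, g)| = 16.
|B| - |Coeq(f, g)| = 20 - 16 = 4.

4


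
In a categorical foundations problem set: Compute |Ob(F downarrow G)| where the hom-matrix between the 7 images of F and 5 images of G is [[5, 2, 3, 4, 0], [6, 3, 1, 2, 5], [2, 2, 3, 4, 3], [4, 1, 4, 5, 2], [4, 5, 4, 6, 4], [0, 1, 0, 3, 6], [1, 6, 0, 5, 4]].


Objects of (F downarrow G) are triples (a, b, h: F(a)->G(b)).
The count equals the sum of all entries in the hom-matrix.
sum(row 0) = 14
sum(row 1) = 17
sum(row 2) = 14
sum(row 3) = 16
sum(row 4) = 23
sum(row 5) = 10
sum(row 6) = 16
Grand total = 110

110


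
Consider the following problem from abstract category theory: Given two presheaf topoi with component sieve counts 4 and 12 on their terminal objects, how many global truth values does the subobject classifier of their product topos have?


In a product of presheaf topoi E_1 x E_2, the subobject classifier
is Omega = Omega_1 x Omega_2 (componentwise), so
|Omega(top)| = |Omega_1(top_1)| * |Omega_2(top_2)|.
= 4 * 12 = 48.

48


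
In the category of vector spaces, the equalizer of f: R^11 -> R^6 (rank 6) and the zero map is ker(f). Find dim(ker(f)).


The equalizer of f and the zero map is ker(f).
By the rank-nullity theorem: dim(ker(f)) = dim(domain) - rank(f).
dim(ker(f)) = 11 - 6 = 5

5


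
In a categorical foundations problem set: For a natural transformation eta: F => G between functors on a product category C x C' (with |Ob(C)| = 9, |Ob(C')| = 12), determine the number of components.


A natural transformation eta: F => G assigns one component morphism per
object of the domain category.
The domain is the product category C x C', so
|Ob(C x C')| = |Ob(C)| * |Ob(C')| = 9 * 12 = 108.
Therefore eta has 108 component morphisms.

108


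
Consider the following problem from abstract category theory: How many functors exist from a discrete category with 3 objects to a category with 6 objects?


A functor from a discrete category C to D is determined by
where each object maps. Each of the 3 objects of C can map
to any of the 6 objects of D independently.
Number of functors = 6^3 = 216

216


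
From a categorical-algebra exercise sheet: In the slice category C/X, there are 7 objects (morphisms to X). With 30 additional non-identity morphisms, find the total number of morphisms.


In the slice category C/X, objects are morphisms to X.
Identity morphisms: 7 (one per object of C/X).
Non-identity morphisms: 30.
Total = 7 + 30 = 37

37


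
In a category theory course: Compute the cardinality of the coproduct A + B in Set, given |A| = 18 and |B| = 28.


In Set, the coproduct A + B is the disjoint union.
|A + B| = |A| + |B| = 18 + 28 = 46

46


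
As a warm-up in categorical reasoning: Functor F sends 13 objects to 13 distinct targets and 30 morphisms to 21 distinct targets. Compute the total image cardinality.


The image of F consists of distinct objects and distinct morphisms.
|Im(F)| on objects = 13
|Im(F)| on morphisms = 21
Total image cardinality = 13 + 21 = 34

34


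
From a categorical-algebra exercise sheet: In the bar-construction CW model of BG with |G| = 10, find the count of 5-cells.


In the bar-construction CW model of BG, the n-cells are indexed by
n-tuples [g_1|...|g_n] of non-identity elements of G (degenerate
simplices with some g_i = e do not contribute cells), so there are
(|G| - 1)^n n-cells.
For dim = 5 with |G| = 10:
cells = (10 - 1)^5 = 9^5 = 59049

59049


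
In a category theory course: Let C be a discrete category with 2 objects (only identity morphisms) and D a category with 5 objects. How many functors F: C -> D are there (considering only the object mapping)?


A functor from a discrete category C to D is determined by
where each object maps. Each of the 2 objects of C can map
to any of the 5 objects of D independently.
Number of functors = 5^2 = 25

25


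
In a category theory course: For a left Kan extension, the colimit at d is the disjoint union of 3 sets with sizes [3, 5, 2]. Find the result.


Pointwise, the left Kan extension (Lan_F H)(d) is the colimit, indexed
by the comma category (F downarrow d), of H composed with the
projection (F downarrow d) -> C. Here that colimit is given
as a coproduct (disjoint union) of sets, so its cardinality is the
sum of the sizes of the summands.
Coproduct of sets with sizes: 3 + 5 + 2
= 10

10


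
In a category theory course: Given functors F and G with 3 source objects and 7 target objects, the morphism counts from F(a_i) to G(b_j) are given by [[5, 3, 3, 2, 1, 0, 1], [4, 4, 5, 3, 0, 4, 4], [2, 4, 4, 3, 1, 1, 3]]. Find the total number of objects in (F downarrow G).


Objects of (F downarrow G) are triples (a, b, h: F(a)->G(b)).
The count equals the sum of all entries in the hom-matrix.
sum(row 0) = 15
sum(row 1) = 24
sum(row 2) = 18
Grand total = 57

57


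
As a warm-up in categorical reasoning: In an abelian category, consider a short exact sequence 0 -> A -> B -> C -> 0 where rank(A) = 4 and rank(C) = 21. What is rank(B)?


For a short exact sequence 0 -> A -> B -> C -> 0,
rank is additive: rank(B) = rank(A) + rank(C).
rank(B) = 4 + 21 = 25

25


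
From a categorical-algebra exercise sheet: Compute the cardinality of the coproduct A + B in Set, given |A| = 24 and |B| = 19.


In Set, the coproduct A + B is the disjoint union.
|A + B| = |A| + |B| = 24 + 19 = 43

43


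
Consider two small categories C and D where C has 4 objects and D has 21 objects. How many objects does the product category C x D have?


The product category C x D has objects that are pairs (c, d).
Number of pairs = |Ob(C)| * |Ob(D)| = 4 * 21 = 84

84


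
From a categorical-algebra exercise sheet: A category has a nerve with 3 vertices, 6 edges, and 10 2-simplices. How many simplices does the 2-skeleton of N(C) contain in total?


The 2-skeleton of the nerve N(C) consists of simplices in dimensions 0, 1, 2:
  |N(C)_0| = 3 (objects)
  |N(C)_1| = 6 (morphisms)
  |N(C)_2| = 10 (composable pairs)
Total = 3 + 6 + 10 = 19

19


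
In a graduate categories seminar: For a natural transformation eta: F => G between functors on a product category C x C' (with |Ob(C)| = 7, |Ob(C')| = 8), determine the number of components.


A natural transformation eta: F => G assigns one component morphism per
object of the domain category.
The domain is the product category C x C', so
|Ob(C x C')| = |Ob(C)| * |Ob(C')| = 7 * 8 = 56.
Therefore eta has 56 component morphisms.

56


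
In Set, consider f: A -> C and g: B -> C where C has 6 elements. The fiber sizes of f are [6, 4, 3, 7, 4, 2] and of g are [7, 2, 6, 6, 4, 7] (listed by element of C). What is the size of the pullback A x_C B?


The pullback A x_C B consists of pairs (a, b) with f(a) = g(b).
For each element c in C, the fiber product has |f^-1(c)| * |g^-1(c)| elements.
Summing over C: 6 * 7 + 4 * 2 + 3 * 6 + 7 * 6 + 4 * 4 + 2 * 7
= 42 + 8 + 18 + 42 + 16 + 14 = 140

140


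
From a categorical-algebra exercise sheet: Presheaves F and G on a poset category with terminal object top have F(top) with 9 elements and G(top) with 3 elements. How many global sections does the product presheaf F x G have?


Global sections of a presheaf on a poset with terminal top satisfy
Gamma(H) ~ H(top). Presheaves admit pointwise products, so
(F x G)(top) = F(top) x G(top) (Cartesian product).
|Gamma(F x G)| = |F(top)| * |G(top)| = 9 * 3 = 27.

27


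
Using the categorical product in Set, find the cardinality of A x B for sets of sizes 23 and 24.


In Set, the product A x B is the Cartesian product.
By the universal property, |A x B| = |A| * |B|.
|A x B| = 23 * 24 = 552

552


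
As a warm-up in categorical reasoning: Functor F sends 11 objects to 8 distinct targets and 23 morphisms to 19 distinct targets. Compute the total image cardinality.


The image of F consists of distinct objects and distinct morphisms.
|Im(F)| on objects = 8
|Im(F)| on morphisms = 19
Total image cardinality = 8 + 19 = 27

27


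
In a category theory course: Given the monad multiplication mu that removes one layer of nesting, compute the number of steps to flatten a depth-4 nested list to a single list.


Each application of mu: T^2 -> T removes one layer of nesting.
Starting at depth 4 (i.e., T^4(X)), we need to reach T(X).
Number of mu applications = 4 - 1 = 3

3


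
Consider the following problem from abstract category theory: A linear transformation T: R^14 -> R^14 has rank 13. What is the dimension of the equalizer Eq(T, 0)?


The equalizer of f and the zero map is ker(f).
By the rank-nullity theorem: dim(ker(f)) = dim(domain) - rank(f).
dim(ker(f)) = 14 - 13 = 1

1


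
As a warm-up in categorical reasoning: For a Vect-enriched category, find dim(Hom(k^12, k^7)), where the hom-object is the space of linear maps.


In Vect-enriched categories, Hom(k^n, k^m) is the space of m x n matrices.
dim(Hom(k^12, k^7)) = 7 * 12 = 84

84


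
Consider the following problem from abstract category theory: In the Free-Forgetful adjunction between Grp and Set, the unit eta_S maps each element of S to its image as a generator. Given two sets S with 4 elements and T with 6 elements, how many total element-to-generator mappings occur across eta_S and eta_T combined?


The unit eta_X: X -> U(F(X)) of the Free-Forgetful adjunction
maps each element of X to a generator of F(X). For X = S + T (disjoint
union in Set), |S + T| = |S| + |T|.
Total mappings = 4 + 6 = 10.

10


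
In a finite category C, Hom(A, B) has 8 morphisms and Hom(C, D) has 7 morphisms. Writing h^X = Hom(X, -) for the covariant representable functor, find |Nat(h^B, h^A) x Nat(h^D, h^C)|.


By the Yoneda lemma, Nat(h^B, h^A) is isomorphic to Hom(A, B),
so |Nat(h^B, h^A)| = |Hom(A, B)| and |Nat(h^D, h^C)| = |Hom(C, D)|.
|Hom(A, B)| = 8, |Hom(C, D)| = 7.
|Nat(h^B, h^A) x Nat(h^D, h^C)| = 8 * 7 = 56

56


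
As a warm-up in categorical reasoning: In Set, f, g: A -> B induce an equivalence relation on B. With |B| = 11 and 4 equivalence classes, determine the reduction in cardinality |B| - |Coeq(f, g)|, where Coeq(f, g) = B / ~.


The coequalizer Coeq(f, g) = B / ~ has one element per equivalence class.
|B| = 11, |Coeq(f, g)| = 4.
|B| - |Coeq(f, g)| = 11 - 4 = 7.

7


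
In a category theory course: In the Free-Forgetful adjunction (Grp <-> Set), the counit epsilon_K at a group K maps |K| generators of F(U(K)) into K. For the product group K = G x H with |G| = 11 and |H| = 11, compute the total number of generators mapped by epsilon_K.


The counit epsilon_K: F(U(K)) -> K of the Free-Forgetful adjunction
maps |K| generators of F(U(K)) into K. For K = G x H (the product group),
|G x H| = |G| * |H|.
Total generators mapped = 11 * 11 = 121.

121


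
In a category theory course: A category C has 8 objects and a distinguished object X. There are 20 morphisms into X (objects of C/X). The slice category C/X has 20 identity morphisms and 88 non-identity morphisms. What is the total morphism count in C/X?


In the slice category C/X, objects are morphisms to X.
Identity morphisms: 20 (one per object of C/X).
Non-identity morphisms: 88.
Total = 20 + 88 = 108

108


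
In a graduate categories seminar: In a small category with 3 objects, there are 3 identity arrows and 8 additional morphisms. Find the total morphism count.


Each object has an identity morphism, giving 3 identities.
Adding the 8 non-identity morphisms:
Total = 3 + 8 = 11

11


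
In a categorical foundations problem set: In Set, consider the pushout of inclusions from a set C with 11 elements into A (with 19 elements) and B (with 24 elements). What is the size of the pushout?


The pushout A +_C B identifies the images of C in A and B.
|A +_C B| = |A| + |B| - |C| (for injections).
= 19 + 24 - 11 = 32

32


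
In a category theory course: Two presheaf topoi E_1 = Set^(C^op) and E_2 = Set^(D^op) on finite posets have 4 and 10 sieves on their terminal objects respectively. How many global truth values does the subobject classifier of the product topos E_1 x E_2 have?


In a product of presheaf topoi E_1 x E_2, the subobject classifier
is Omega = Omega_1 x Omega_2 (componentwise), so
|Omega(top)| = |Omega_1(top_1)| * |Omega_2(top_2)|.
= 4 * 10 = 40.

40


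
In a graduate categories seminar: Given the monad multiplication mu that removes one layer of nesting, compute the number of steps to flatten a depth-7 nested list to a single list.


Each application of mu: T^2 -> T removes one layer of nesting.
Starting at depth 7 (i.e., T^7(X)), we need to reach T(X).
Number of mu applications = 7 - 1 = 6

6


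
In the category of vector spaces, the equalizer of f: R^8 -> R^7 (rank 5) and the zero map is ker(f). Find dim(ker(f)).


The equalizer of f and the zero map is ker(f).
By the rank-nullity theorem: dim(ker(f)) = dim(domain) - rank(f).
dim(ker(f)) = 8 - 5 = 3

3


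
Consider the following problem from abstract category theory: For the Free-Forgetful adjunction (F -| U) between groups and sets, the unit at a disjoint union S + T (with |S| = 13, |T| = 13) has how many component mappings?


The unit eta_X: X -> U(F(X)) of the Free-Forgetful adjunction
maps each element of X to a generator of F(X). For X = S + T (disjoint
union in Set), |S + T| = |S| + |T|.
Total mappings = 13 + 13 = 26.

26


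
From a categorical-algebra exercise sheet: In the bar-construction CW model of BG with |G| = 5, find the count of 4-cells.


In the bar-construction CW model of BG, the n-cells are indexed by
n-tuples [g_1|...|g_n] of non-identity elements of G (degenerate
simplices with some g_i = e do not contribute cells), so there are
(|G| - 1)^n n-cells.
For dim = 4 with |G| = 5:
cells = (5 - 1)^4 = 4^4 = 256

256


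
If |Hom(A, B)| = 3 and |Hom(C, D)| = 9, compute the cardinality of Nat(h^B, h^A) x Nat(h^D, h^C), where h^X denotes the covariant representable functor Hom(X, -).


By the Yoneda lemma, Nat(h^B, h^A) is isomorphic to Hom(A, B),
so |Nat(h^B, h^A)| = |Hom(A, B)| and |Nat(h^D, h^C)| = |Hom(C, D)|.
|Hom(A, B)| = 3, |Hom(C, D)| = 9.
|Nat(h^B, h^A) x Nat(h^D, h^C)| = 3 * 9 = 27

27


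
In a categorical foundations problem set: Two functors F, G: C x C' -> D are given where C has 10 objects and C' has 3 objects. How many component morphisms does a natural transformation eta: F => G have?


A natural transformation eta: F => G assigns one component morphism per
object of the domain category.
The domain is the product category C x C', so
|Ob(C x C')| = |Ob(C)| * |Ob(C')| = 10 * 3 = 30.
Therefore eta has 30 component morphisms.

30


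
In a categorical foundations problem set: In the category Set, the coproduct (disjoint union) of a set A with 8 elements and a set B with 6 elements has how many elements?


In Set, the coproduct A + B is the disjoint union.
|A + B| = |A| + |B| = 8 + 6 = 14

14


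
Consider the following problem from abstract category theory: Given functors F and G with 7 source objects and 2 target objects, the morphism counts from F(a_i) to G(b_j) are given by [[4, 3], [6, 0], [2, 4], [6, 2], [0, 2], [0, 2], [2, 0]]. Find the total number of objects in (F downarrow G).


Objects of (F downarrow G) are triples (a, b, h: F(a)->G(b)).
The count equals the sum of all entries in the hom-matrix.
sum(row 0) = 7
sum(row 1) = 6
sum(row 2) = 6
sum(row 3) = 8
sum(row 4) = 2
sum(row 5) = 2
sum(row 6) = 2
Grand total = 33

33


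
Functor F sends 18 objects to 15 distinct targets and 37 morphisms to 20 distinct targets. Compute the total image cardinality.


The image of F consists of distinct objects and distinct morphisms.
|Im(F)| on objects = 15
|Im(F)| on morphisms = 20
Total image cardinality = 15 + 20 = 35

35


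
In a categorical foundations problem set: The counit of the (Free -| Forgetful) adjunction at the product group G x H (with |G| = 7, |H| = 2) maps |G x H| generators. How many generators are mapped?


The counit epsilon_K: F(U(K)) -> K of the Free-Forgetful adjunction
maps |K| generators of F(U(K)) into K. For K = G x H (the product group),
|G x H| = |G| * |H|.
Total generators mapped = 7 * 2 = 14.

14


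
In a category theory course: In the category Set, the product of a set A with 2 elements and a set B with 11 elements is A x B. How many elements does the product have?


In Set, the product A x B is the Cartesian product.
By the universal property, |A x B| = |A| * |B|.
|A x B| = 2 * 11 = 22

22


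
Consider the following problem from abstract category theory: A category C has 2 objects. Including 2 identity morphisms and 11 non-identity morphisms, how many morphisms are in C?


Each object has an identity morphism, giving 2 identities.
Adding the 11 non-identity morphisms:
Total = 2 + 11 = 13

13


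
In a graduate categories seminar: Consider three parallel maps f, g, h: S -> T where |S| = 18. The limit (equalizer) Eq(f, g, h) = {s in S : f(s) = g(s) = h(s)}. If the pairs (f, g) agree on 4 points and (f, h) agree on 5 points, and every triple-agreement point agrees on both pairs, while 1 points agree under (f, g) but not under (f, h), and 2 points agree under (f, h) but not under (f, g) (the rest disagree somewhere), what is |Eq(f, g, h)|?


Eq(f, g, h) is the triple-agreement set: points in S where all three
maps take the same value. Using inclusion-exclusion on the pairwise data:
Pair (f, g) agrees on 4 points; pair (f, h) on 5 points.
Points agreeing under (f, g) but not (f, h) = 1; under (f, h) but not (f, g) = 2.
Triple-agreement = agreement-in-(f, g) minus points that agree under (f, g) but not (f, h):
|Eq(f, g, h)| = 4 - 1 = 3
(cross-check via (f, h): 5 - 2 = 3.)

3


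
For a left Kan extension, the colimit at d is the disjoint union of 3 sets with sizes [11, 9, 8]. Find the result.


Pointwise, the left Kan extension (Lan_F H)(d) is the colimit, indexed
by the comma category (F downarrow d), of H composed with the
projection (F downarrow d) -> C. Here that colimit is given
as a coproduct (disjoint union) of sets, so its cardinality is the
sum of the sizes of the summands.
Coproduct of sets with sizes: 11 + 9 + 8
= 28

28


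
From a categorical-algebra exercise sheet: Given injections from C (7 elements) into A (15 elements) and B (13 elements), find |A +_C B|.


The pushout A +_C B identifies the images of C in A and B.
|A +_C B| = |A| + |B| - |C| (for injections).
= 15 + 13 - 7 = 21

21


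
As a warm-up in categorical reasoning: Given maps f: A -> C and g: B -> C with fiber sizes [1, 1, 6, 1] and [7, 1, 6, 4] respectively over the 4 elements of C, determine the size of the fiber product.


The pullback A x_C B consists of pairs (a, b) with f(a) = g(b).
For each element c in C, the fiber product has |f^-1(c)| * |g^-1(c)| elements.
Summing over C: 1 * 7 + 1 * 1 + 6 * 6 + 1 * 4
= 7 + 1 + 36 + 4 = 48

48


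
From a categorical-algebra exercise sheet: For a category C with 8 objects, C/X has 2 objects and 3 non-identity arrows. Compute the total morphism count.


In the slice category C/X, objects are morphisms to X.
Identity morphisms: 2 (one per object of C/X).
Non-identity morphisms: 3.
Total = 2 + 3 = 5

5


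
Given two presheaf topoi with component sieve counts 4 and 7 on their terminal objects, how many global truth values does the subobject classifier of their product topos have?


In a product of presheaf topoi E_1 x E_2, the subobject classifier
is Omega = Omega_1 x Omega_2 (componentwise), so
|Omega(top)| = |Omega_1(top_1)| * |Omega_2(top_2)|.
= 4 * 7 = 28.

28


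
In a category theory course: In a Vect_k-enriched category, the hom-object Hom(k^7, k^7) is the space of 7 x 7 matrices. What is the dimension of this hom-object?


In Vect-enriched categories, Hom(k^n, k^m) is the space of m x n matrices.
dim(Hom(k^7, k^7)) = 7 * 7 = 49

49


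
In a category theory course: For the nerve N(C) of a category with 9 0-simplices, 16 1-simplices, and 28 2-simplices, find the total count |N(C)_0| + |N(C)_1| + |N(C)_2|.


The 2-skeleton of the nerve N(C) consists of simplices in dimensions 0, 1, 2:
  |N(C)_0| = 9 (objects)
  |N(C)_1| = 16 (morphisms)
  |N(C)_2| = 28 (composable pairs)
Total = 9 + 16 + 28 = 53

53


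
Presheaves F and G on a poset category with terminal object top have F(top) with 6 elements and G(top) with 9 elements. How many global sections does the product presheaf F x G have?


Global sections of a presheaf on a poset with terminal top satisfy
Gamma(H) ~ H(top). Presheaves admit pointwise products, so
(F x G)(top) = F(top) x G(top) (Cartesian product).
|Gamma(F x G)| = |F(top)| * |G(top)| = 6 * 9 = 54.

54


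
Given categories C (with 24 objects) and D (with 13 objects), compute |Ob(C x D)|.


The product category C x D has objects that are pairs (c, d).
Number of pairs = |Ob(C)| * |Ob(D)| = 24 * 13 = 312

312


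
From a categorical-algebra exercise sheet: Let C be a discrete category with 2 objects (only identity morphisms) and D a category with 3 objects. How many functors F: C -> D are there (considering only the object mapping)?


A functor from a discrete category C to D is determined by
where each object maps. Each of the 2 objects of C can map
to any of the 3 objects of D independently.
Number of functors = 3^2 = 9

9


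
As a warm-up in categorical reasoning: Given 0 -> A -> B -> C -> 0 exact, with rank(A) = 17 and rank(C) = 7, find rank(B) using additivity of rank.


For a short exact sequence 0 -> A -> B -> C -> 0,
rank is additive: rank(B) = rank(A) + rank(C).
rank(B) = 17 + 7 = 24

24
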